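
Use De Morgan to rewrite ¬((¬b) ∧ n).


De Morgan: the negation of a conjunction is the disjunction of the negations.
Distribute ¬ across ∧, flipping it to ∨, and negate each literal.

b ∨ (¬n)


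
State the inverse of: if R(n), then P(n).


The inverse of (P → Q) is (¬P → ¬Q). It is equivalent to the converse, not to the original.
Here P = 'R(n)' and Q = 'P(n)'.

If not (R(n)), then not (P(n)).


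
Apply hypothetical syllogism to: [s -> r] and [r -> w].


Hypothetical syllogism: from (P → Q) and (Q → R), infer (P → R).
Chain the two implications through the shared middle term 'r'.

s -> w


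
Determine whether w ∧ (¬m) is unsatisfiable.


Truth table over {m, w}:
m | w | φ
---------
F | F | F
T | F | F
F | T | T
T | T | F
Satisfying assignment at row 3: m=F, w=T gives T.

No, it is not a contradiction.


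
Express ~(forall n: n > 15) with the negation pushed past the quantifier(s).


¬(forall x: φ) = exists x: ¬φ, and ¬(exists x: φ) = forall x: ¬φ.
Apply to the universal statement.

exists n: ~(n > 15)


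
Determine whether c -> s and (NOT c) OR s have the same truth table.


Compare truth tables:
c | s | φ | ψ
-------------
F | F | T | T
T | F | F | F
F | T | T | T
T | T | T | T
The columns φ and ψ agree on every row.

Yes, they are logically equivalent.


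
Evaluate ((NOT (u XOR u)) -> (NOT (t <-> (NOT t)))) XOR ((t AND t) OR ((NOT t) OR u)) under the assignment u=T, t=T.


Substitute u=T, t=T:
… (earlier sub-steps elided)
NOT (u XOR u) = T
NOT t = F
t <-> (NOT t) = T <-> F = F
NOT (t <-> (NOT t)) = T
(NOT (u XOR u)) -> (NOT (t <-> (NOT t))) = T -> T = T
t AND t = T AND T = T
NOT t = F
(NOT t) OR u = F OR T = T
(t AND t) OR ((NOT t) OR u) = T OR T = T
((NOT (u XOR u)) -> (NOT (t <-> (NOT t)))) XOR ((t AND t) OR ((NOT t) OR u)) = T XOR T = F

F


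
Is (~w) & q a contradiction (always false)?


Truth table over {q, w}:
q | w | φ
---------
False | False | False
True | False | True
False | True | False
True | True | False
Satisfying assignment at row 2: q=True, w=False gives True.

No, it is not a contradiction.


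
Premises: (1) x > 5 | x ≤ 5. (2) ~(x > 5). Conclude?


Disjunctive syllogism: from (P ∨ Q) and ¬P, infer Q.
One disjunct, 'x > 5', is ruled out; the other must hold.

x ≤ 5


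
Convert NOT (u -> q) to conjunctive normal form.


Step 1: Rewrite u → q as ¬u ∨ q.
Step 2: Negate: ¬(¬u ∨ q) = u ∧ ¬q (De Morgan + double negation).

u AND (NOT q)


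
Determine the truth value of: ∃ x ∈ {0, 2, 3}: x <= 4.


Evaluate the predicate on each element: 0:T, 2:T, 3:T.
Witness x = 0 satisfies the predicate.

T


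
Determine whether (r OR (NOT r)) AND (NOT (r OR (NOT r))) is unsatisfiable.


Truth table over {r}:
r | φ
-----
F | F
T | F
Every row is false.

Yes, it is a contradiction.


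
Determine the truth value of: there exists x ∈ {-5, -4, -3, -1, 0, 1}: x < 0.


Evaluate the predicate on each element: -5:T, -4:T, -3:T, -1:T, 0:F, 1:F.
Witness x = -5 satisfies the predicate.

T


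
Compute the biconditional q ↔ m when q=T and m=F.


Biconditional is true when both operands have the same truth value.
Substitute: q=T, m=F.
T ↔ F evaluates to F.

F


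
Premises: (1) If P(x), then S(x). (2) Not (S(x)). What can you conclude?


Modus tollens: from (P → Q) and ¬Q, infer ¬P.
Q = 'S(x)' is denied; since P → Q, P must also fail.

Not (P(x)).


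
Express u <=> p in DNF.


Step 1: u ↔ p is true exactly when both agree: (u ∧ p) ∨ (¬u ∧ ¬p).

(u & p) | ((~u) & (~p))


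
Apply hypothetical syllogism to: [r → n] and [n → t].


Hypothetical syllogism: from (P → Q) and (Q → R), infer (P → R).
Chain the two implications through the shared middle term 'n'.

r → t


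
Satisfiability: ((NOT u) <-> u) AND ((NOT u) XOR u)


Check all 2 assignments over {u}:
u | φ
-----
F | F
T | F
No assignment makes the formula true.

Unsatisfiable.


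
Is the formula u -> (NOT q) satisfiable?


Search for a satisfying assignment over {q, u}.
Try q=F, u=F: the formula evaluates to T.
A satisfying assignment exists.

Satisfiable.


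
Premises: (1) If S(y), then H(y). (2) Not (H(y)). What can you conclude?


Modus tollens: from (P → Q) and ¬Q, infer ¬P.
Q = 'H(y)' is denied; since P → Q, P must also fail.

Not (S(y)).


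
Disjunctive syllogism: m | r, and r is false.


Disjunctive syllogism: from (P ∨ Q) and ¬P, infer Q.
One disjunct, 'r', is ruled out; the other must hold.

m


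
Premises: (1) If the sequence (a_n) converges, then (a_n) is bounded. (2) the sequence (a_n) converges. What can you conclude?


Modus ponens: from (P → Q) and P, infer Q.
P = 'the sequence (a_n) converges' is asserted, and P → Q holds, so Q follows.

(a_n) is bounded.


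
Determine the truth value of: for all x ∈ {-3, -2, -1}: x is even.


Evaluate the predicate on each element: -3:F, -2:T, -1:F.
Counterexample x = -3 fails the predicate.

F


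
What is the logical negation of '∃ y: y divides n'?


¬(∀ x: φ) = ∃ x: ¬φ, and ¬(∃ x: φ) = ∀ x: ¬φ.
Apply to the existential statement.

∀ y: ¬(y divides n)


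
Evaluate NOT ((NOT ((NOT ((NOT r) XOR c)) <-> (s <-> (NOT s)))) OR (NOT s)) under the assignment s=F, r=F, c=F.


Substitute s=F, r=F, c=F:
NOT r = T
(NOT r) XOR c = T XOR F = T
NOT ((NOT r) XOR c) = F
NOT s = T
s <-> (NOT s) = F <-> T = F
(NOT ((NOT r) XOR c)) <-> (s <-> (NOT s)) = F <-> F = T
NOT ((NOT ((NOT r) XOR c)) <-> (s <-> (NOT s))) = F
NOT s = T
(NOT ((NOT ((NOT r) XOR c)) <-> (s <-> (NOT s)))) OR (NOT s) = F OR T = T
NOT ((NOT ((NOT ((NOT r) XOR c)) <-> (s <-> (NOT s)))) OR (NOT s)) = F

F


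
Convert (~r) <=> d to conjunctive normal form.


Step 1: Rewrite (¬r) ↔ d as ((¬r) → d) ∧ (d → (¬r)).
Step 2: Rewrite each implication as a disjunction.
Step 3: Eliminate any double negations (¬¬X = X).

(r | d) & ((~d) | (~r))


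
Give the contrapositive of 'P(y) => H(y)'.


The contrapositive of (P → Q) is (¬Q → ¬P); it is logically equivalent to the original.
Here P = 'P(y)' and Q = 'H(y)'.

If not (H(y)), then not (P(y)).


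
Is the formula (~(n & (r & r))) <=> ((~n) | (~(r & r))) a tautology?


Build the truth table over {n, r}:
n | r | φ
---------
False | False | True
True | False | True
False | True | True
True | True | True
Every row evaluates to true.

Yes, it is a tautology.


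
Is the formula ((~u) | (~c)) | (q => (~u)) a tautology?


Build the truth table over {c, q, u}:
c | q | u | φ
-------------
False | False | False | True
True | False | False | True
False | True | False | True
True | True | False | True
False | False | True | True
True | False | True | True
False | True | True | True
True | True | True | False
Counterexample at row 8: with c=True, q=True, u=True, the formula is False.

No, it is not a tautology.


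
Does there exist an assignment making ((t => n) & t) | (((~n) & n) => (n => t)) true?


Search for a satisfying assignment over {n, t}.
Try n=False, t=False: the formula evaluates to True.
A satisfying assignment exists.

Satisfiable.


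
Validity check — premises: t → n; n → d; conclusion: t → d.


This matches the form of hypothetical syllogism: the conclusion follows in every model of the premises.

Valid.


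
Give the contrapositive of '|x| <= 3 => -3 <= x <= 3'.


The contrapositive of (P → Q) is (¬Q → ¬P); it is logically equivalent to the original.
Here P = '|x| <= 3' and Q = '-3 <= x <= 3'.

If not (-3 <= x <= 3), then not (|x| <= 3).


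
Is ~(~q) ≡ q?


Compare truth tables:
q | φ | ψ
---------
False | False | False
True | True | True
The columns φ and ψ agree on every row.

Yes, they are logically equivalent.


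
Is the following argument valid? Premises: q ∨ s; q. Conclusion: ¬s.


This is affirming a disjunct (fallacy). There exist truth assignments where the premises are all true but the conclusion is false.

Invalid.


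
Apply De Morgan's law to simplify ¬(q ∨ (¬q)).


De Morgan: the negation of a disjunction is the conjunction of the negations.
Distribute ¬ across ∨, flipping it to ∧, and negate each literal.

(¬q) ∧ q


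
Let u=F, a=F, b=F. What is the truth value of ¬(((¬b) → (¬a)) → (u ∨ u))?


Substitute u=F, a=F, b=F:
¬b = T
¬a = T
(¬b) → (¬a) = T → T = T
u ∨ u = F ∨ F = F
((¬b) → (¬a)) → (u ∨ u) = T → F = F
¬(((¬b) → (¬a)) → (u ∨ u)) = T

T


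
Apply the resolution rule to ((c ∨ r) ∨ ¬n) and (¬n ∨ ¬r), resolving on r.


The clauses contain complementary literals r and ¬r.
Resolution eliminates this pair and disjoins the remaining literals (merging duplicates).

(c ∨ ¬n)


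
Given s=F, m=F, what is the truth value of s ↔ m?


Biconditional is true when both operands have the same truth value.
Substitute: s=F, m=F.
F ↔ F evaluates to T.

T


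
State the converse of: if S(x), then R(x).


The converse of (P → Q) is (Q → P). It is not in general equivalent to the original.
Here P = 'S(x)' and Q = 'R(x)'.

If R(x), then S(x).


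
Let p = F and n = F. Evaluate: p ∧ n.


Conjunction is true only when both operands are true.
Substitute: p=F, n=F.
F ∧ F evaluates to F.

F


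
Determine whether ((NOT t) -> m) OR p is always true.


Build the truth table over {m, p, t}:
m | p | t | φ
-------------
F | F | F | F
T | F | F | T
F | T | F | T
T | T | F | T
F | F | T | T
T | F | T | T
F | T | T | T
T | T | T | T
Counterexample at row 1: with m=F, p=F, t=F, the formula is F.

No, it is not a tautology.


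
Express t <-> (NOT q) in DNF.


Step 1: t ↔ (¬q) is true exactly when both agree: (t ∧ (¬q)) ∨ (¬t ∧ ¬(¬q)).
Step 2: Eliminate any double negations (¬¬X = X).

(t AND (NOT q)) OR ((NOT t) AND q)


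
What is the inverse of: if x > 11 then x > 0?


The inverse of (P → Q) is (¬P → ¬Q). It is equivalent to the converse, not to the original.
Here P = 'x > 11' and Q = 'x > 0'.

If not (x > 11), then not (x > 0).


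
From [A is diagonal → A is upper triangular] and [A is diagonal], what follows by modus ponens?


Modus ponens: from (P → Q) and P, infer Q.
P = 'A is diagonal' is asserted, and P → Q holds, so Q follows.

A is upper triangular.


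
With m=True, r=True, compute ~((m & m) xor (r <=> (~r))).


Substitute m=True, r=True:
m & m = True & True = True
~r = False
r <=> (~r) = True <=> False = False
(m & m) xor (r <=> (~r)) = True xor False = True
~((m & m) xor (r <=> (~r))) = False

False


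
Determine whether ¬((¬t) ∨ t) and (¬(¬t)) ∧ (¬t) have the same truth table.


Compare truth tables:
t | φ | ψ
---------
F | F | F
T | F | F
The columns φ and ψ agree on every row.

Yes, they are logically equivalent.


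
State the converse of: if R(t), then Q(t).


The converse of (P → Q) is (Q → P). It is not in general equivalent to the original.
Here P = 'R(t)' and Q = 'Q(t)'.

If Q(t), then R(t).


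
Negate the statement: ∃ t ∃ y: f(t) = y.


Negation flips each quantifier (∀↔∃) and negates the inner predicate.
¬(∃ t ∃ y: φ) = ∀ t ∀ y: ¬φ.

∀ t ∀ y: ¬(f(t) = y)


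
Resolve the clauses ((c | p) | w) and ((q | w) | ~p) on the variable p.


The clauses contain complementary literals p and ~p.
Resolution eliminates this pair and disjoins the remaining literals (merging duplicates).

((c | w) | q)


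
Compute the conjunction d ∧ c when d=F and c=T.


Conjunction is true only when both operands are true.
Substitute: d=F, c=T.
F ∧ T evaluates to F.

F


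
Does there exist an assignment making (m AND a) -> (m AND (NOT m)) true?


Search for a satisfying assignment over {a, m}.
Try a=F, m=F: the formula evaluates to T.
A satisfying assignment exists.

Satisfiable.


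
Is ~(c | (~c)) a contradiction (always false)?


Truth table over {c}:
c | φ
-----
False | False
True | False
Every row is false.

Yes, it is a contradiction.


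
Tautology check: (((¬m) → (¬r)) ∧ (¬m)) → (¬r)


Build the truth table over {m, r}:
m | r | φ
---------
F | F | T
T | F | T
F | T | T
T | T | T
Every row evaluates to true.

Yes, it is a tautology.


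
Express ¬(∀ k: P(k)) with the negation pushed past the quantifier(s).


¬(∀ x: φ) = ∃ x: ¬φ, and ¬(∃ x: φ) = ∀ x: ¬φ.
Apply to the universal statement.

∃ k: ¬(P(k))


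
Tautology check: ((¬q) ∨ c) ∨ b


Build the truth table over {b, c, q}:
b | c | q | φ
-------------
F | F | F | T
T | F | F | T
F | T | F | T
T | T | F | T
F | F | T | F
T | F | T | T
F | T | T | T
T | T | T | T
Counterexample at row 5: with b=F, c=F, q=T, the formula is F.

No, it is not a tautology.


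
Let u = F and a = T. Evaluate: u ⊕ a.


Exclusive or is true when exactly one operand is true.
Substitute: u=F, a=T.
F ⊕ T evaluates to T.

T


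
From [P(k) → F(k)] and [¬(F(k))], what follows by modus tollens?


Modus tollens: from (P → Q) and ¬Q, infer ¬P.
Q = 'F(k)' is denied; since P → Q, P must also fail.

Not (P(k)).


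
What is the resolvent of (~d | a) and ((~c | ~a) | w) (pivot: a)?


The clauses contain complementary literals a and ~a.
Resolution eliminates this pair and disjoins the remaining literals (merging duplicates).

((~d | ~c) | w)


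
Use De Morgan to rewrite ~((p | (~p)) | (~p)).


De Morgan: the negation of a disjunction is the conjunction of the negations.
Distribute ~ across |, flipping it to &, and negate each literal.

((~p) & p) & p


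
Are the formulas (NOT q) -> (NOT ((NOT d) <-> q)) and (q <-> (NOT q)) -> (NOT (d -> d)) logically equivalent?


Compare truth tables:
d | q | φ | ψ
-------------
F | F | T | T
T | F | F | T
F | T | T | T
T | T | T | T
They differ at row 2 (d=T, q=F): φ=F but ψ=T.

No, they are not logically equivalent.


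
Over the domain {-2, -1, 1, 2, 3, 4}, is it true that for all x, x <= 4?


Evaluate the predicate on each element: -2:T, -1:T, 1:T, 2:T, 3:T, 4:T.
Every element satisfies the predicate.

T


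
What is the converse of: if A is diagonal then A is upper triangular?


The converse of (P → Q) is (Q → P). It is not in general equivalent to the original.
Here P = 'A is diagonal' and Q = 'A is upper triangular'.

If A is upper triangular, then A is diagonal.


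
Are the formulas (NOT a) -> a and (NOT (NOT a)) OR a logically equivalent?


Compare truth tables:
a | φ | ψ
---------
F | F | F
T | T | T
The columns φ and ψ agree on every row.

Yes, they are logically equivalent.


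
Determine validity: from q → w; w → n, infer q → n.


This matches the form of hypothetical syllogism: the conclusion follows in every model of the premises.

Valid.


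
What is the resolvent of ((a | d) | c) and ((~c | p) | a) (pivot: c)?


The clauses contain complementary literals c and ~c.
Resolution eliminates this pair and disjoins the remaining literals (merging duplicates).

((d | a) | p)


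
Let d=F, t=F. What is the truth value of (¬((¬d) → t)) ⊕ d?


Substitute d=F, t=F:
¬d = T
(¬d) → t = T → F = F
¬((¬d) → t) = T
(¬((¬d) → t)) ⊕ d = T ⊕ F = T

T


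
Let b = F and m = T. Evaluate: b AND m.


Conjunction is true only when both operands are true.
Substitute: b=F, m=T.
F AND T evaluates to F.

F


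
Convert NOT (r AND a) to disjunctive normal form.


Step 1: Apply De Morgan: ¬(r ∧ a) = ¬r ∨ ¬a.

(NOT r) OR (NOT a)


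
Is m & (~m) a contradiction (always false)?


Truth table over {m}:
m | φ
-----
False | False
True | False
Every row is false.

Yes, it is a contradiction.


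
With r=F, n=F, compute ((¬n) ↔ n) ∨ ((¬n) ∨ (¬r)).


Substitute r=F, n=F:
¬n = T
(¬n) ↔ n = T ↔ F = F
¬n = T
¬r = T
(¬n) ∨ (¬r) = T ∨ T = T
((¬n) ↔ n) ∨ ((¬n) ∨ (¬r)) = F ∨ T = T

T


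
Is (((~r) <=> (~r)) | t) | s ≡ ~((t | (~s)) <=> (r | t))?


Compare truth tables:
r | s | t | φ | ψ
-----------------
False | False | False | True | True
True | False | False | True | False
False | True | False | True | False
True | True | False | True | True
False | False | True | True | False
True | False | True | True | False
False | True | True | True | False
True | True | True | True | False
They differ at row 2 (r=True, s=False, t=False): φ=True but ψ=False.

No, they are not logically equivalent.


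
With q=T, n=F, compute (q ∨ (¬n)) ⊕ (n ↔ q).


Substitute q=T, n=F:
¬n = T
q ∨ (¬n) = T ∨ T = T
n ↔ q = F ↔ T = F
(q ∨ (¬n)) ⊕ (n ↔ q) = T ⊕ F = T

T


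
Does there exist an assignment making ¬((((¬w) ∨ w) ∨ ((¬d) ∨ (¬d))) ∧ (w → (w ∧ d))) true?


Search for a satisfying assignment over {d, w}.
Try d=F, w=T: the formula evaluates to T.
A satisfying assignment exists.

Satisfiable.


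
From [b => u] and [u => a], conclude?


Hypothetical syllogism: from (P → Q) and (Q → R), infer (P → R).
Chain the two implications through the shared middle term 'u'.

b => a


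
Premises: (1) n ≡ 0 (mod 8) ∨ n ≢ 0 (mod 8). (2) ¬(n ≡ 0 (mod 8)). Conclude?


Disjunctive syllogism: from (P ∨ Q) and ¬P, infer Q.
One disjunct, 'n ≡ 0 (mod 8)', is ruled out; the other must hold.

n ≢ 0 (mod 8)


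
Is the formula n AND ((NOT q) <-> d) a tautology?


Build the truth table over {d, n, q}:
d | n | q | φ
-------------
F | F | F | F
T | F | F | F
F | T | F | F
T | T | F | T
F | F | T | F
T | F | T | F
F | T | T | T
T | T | T | F
Counterexample at row 1: with d=F, n=F, q=F, the formula is F.

No, it is not a tautology.


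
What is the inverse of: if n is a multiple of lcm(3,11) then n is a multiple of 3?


The inverse of (P → Q) is (¬P → ¬Q). It is equivalent to the converse, not to the original.
Here P = 'n is a multiple of lcm(3,11)' and Q = 'n is a multiple of 3'.

If not (n is a multiple of lcm(3,11)), then not (n is a multiple of 3).


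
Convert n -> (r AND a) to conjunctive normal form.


Step 1: Rewrite n → (r ∧ a) as ¬n ∨ (r ∧ a).
Step 2: Distribute ∨ over ∧.

((NOT n) OR r) AND ((NOT n) OR a)


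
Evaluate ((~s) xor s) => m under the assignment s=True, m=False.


Substitute s=True, m=False:
~s = False
(~s) xor s = False xor True = True
((~s) xor s) => m = True => False = False

False


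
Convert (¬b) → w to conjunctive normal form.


Step 1: Rewrite (¬b) → w as ¬(¬b) ∨ w.
Step 2: Eliminate any double negations (¬¬X = X).

b ∨ w


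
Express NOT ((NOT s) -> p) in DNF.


Step 1: Rewrite implication then negate: ¬(¬(¬s) ∨ p) = (¬s) ∧ ¬p.

(NOT s) AND (NOT p)


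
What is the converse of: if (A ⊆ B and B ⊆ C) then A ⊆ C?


The converse of (P → Q) is (Q → P). It is not in general equivalent to the original.
Here P = '(A ⊆ B and B ⊆ C)' and Q = 'A ⊆ C'.

If A ⊆ C, then (A ⊆ B and B ⊆ C).


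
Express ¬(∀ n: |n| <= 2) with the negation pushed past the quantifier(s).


¬(∀ x: φ) = ∃ x: ¬φ, and ¬(∃ x: φ) = ∀ x: ¬φ.
Apply to the universal statement.

∃ n: ¬(|n| <= 2)


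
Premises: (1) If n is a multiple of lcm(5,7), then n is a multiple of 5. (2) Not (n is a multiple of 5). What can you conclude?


Modus tollens: from (P → Q) and ¬Q, infer ¬P.
Q = 'n is a multiple of 5' is denied; since P → Q, P must also fail.

Not (n is a multiple of lcm(5,7)).


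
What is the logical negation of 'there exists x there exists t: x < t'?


Negation flips each quantifier (∀↔∃) and negates the inner predicate.
¬(there exists x there exists t: φ) = for all x for all t: ¬φ.

for all x for all t: NOT(x < t)


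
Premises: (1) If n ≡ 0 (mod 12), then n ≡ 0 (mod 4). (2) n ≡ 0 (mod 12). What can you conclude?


Modus ponens: from (P → Q) and P, infer Q.
P = 'n ≡ 0 (mod 12)' is asserted, and P → Q holds, so Q follows.

n ≡ 0 (mod 4).


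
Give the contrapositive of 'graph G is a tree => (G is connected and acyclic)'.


The contrapositive of (P → Q) is (¬Q → ¬P); it is logically equivalent to the original.
Here P = 'graph G is a tree' and Q = '(G is connected and acyclic)'.

If not ((G is connected and acyclic)), then not (graph G is a tree).


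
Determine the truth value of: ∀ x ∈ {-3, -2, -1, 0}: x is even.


Evaluate the predicate on each element: -3:F, -2:T, -1:F, 0:T.
Counterexample x = -3 fails the predicate.

F


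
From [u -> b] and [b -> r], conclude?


Hypothetical syllogism: from (P → Q) and (Q → R), infer (P → R).
Chain the two implications through the shared middle term 'b'.

u -> r


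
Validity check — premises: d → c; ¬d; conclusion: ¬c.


This is denying the antecedent (fallacy). There exist truth assignments where the premises are all true but the conclusion is false.

Invalid.


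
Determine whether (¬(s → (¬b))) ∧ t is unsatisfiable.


Truth table over {b, s, t}:
b | s | t | φ
-------------
F | F | F | F
T | F | F | F
F | T | F | F
T | T | F | F
F | F | T | F
T | F | T | F
F | T | T | F
T | T | T | T
Satisfying assignment at row 8: b=T, s=T, t=T gives T.

No, it is not a contradiction.


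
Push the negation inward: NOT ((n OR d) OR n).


De Morgan: the negation of a disjunction is the conjunction of the negations.
Distribute NOT across OR, flipping it to AND, and negate each literal.

((NOT n) AND (NOT d)) AND (NOT n)


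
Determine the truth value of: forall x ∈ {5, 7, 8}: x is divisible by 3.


Evaluate the predicate on each element: 5:False, 7:False, 8:False.
Counterexample x = 5 fails the predicate.

False


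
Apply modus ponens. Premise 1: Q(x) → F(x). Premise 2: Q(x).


Modus ponens: from (P → Q) and P, infer Q.
P = 'Q(x)' is asserted, and P → Q holds, so Q follows.

F(x).


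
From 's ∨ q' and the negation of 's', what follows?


Disjunctive syllogism: from (P ∨ Q) and ¬P, infer Q.
One disjunct, 's', is ruled out; the other must hold.

q


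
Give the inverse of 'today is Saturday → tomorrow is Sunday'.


The inverse of (P → Q) is (¬P → ¬Q). It is equivalent to the converse, not to the original.
Here P = 'today is Saturday' and Q = 'tomorrow is Sunday'.

If not (today is Saturday), then not (tomorrow is Sunday).


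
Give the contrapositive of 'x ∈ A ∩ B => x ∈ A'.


The contrapositive of (P → Q) is (¬Q → ¬P); it is logically equivalent to the original.
Here P = 'x ∈ A ∩ B' and Q = 'x ∈ A'.

If not (x ∈ A), then not (x ∈ A ∩ B).


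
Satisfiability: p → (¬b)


Search for a satisfying assignment over {b, p}.
Try b=F, p=F: the formula evaluates to T.
A satisfying assignment exists.

Satisfiable.


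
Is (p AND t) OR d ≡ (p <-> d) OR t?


Compare truth tables:
d | p | t | φ | ψ
-----------------
F | F | F | F | T
T | F | F | T | F
F | T | F | F | F
T | T | F | T | T
F | F | T | F | T
T | F | T | T | T
F | T | T | T | T
T | T | T | T | T
They differ at row 1 (d=F, p=F, t=F): φ=F but ψ=T.

No, they are not logically equivalent.


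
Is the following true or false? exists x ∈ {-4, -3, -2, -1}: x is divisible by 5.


Evaluate the predicate on each element: -4:False, -3:False, -2:False, -1:False.
No element satisfies the predicate.

False


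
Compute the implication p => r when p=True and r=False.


Implication is false only when antecedent is true and consequent is false.
Substitute: p=True, r=False.
True => False evaluates to False.

False


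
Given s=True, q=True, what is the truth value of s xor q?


Exclusive or is true when exactly one operand is true.
Substitute: s=True, q=True.
True xor True evaluates to False.

False


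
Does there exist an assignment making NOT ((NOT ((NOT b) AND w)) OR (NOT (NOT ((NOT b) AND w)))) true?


Check all 4 assignments over {b, w}:
b | w | φ
---------
F | F | F
T | F | F
F | T | F
T | T | F
No assignment makes the formula true.

Unsatisfiable.


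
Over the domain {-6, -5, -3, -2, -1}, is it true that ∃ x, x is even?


Evaluate the predicate on each element: -6:T, -5:F, -3:F, -2:T, -1:F.
Witness x = -6 satisfies the predicate.

T


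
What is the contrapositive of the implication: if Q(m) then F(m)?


The contrapositive of (P → Q) is (¬Q → ¬P); it is logically equivalent to the original.
Here P = 'Q(m)' and Q = 'F(m)'.

If not (F(m)), then not (Q(m)).


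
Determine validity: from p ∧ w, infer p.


This matches the form of conjunction elimination: the conclusion follows in every model of the premises.

Valid.


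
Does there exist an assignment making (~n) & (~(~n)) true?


Check all 2 assignments over {n}:
n | φ
-----
False | False
True | False
No assignment makes the formula true.

Unsatisfiable.


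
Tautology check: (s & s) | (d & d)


Build the truth table over {d, s}:
d | s | φ
---------
False | False | False
True | False | True
False | True | True
True | True | True
Counterexample at row 1: with d=False, s=False, the formula is False.

No, it is not a tautology.


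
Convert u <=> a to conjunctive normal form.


Step 1: Rewrite u ↔ a as (u → a) ∧ (a → u).
Step 2: Rewrite each implication as a disjunction.

((~u) | a) & ((~a) | u)


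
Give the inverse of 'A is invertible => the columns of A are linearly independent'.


The inverse of (P → Q) is (¬P → ¬Q). It is equivalent to the converse, not to the original.
Here P = 'A is invertible' and Q = 'the columns of A are linearly independent'.

If not (A is invertible), then not (the columns of A are linearly independent).


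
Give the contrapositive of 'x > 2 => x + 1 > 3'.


The contrapositive of (P → Q) is (¬Q → ¬P); it is logically equivalent to the original.
Here P = 'x > 2' and Q = 'x + 1 > 3'.

If not (x + 1 > 3), then not (x > 2).


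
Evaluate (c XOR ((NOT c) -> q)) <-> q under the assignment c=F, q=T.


Substitute c=F, q=T:
NOT c = T
(NOT c) -> q = T -> T = T
c XOR ((NOT c) -> q) = F XOR T = T
(c XOR ((NOT c) -> q)) <-> q = T <-> T = T

T


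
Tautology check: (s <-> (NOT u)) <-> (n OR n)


Build the truth table over {n, s, u}:
n | s | u | φ
-------------
F | F | F | T
T | F | F | F
F | T | F | F
T | T | F | T
F | F | T | F
T | F | T | T
F | T | T | T
T | T | T | F
Counterexample at row 2: with n=T, s=F, u=F, the formula is F.

No, it is not a tautology.


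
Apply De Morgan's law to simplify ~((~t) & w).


De Morgan: the negation of a conjunction is the disjunction of the negations.
Distribute ~ across &, flipping it to |, and negate each literal.

t | (~w)


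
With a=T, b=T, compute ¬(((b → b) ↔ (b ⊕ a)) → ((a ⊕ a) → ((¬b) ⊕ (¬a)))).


Substitute a=T, b=T:
b → b = T → T = T
b ⊕ a = T ⊕ T = F
(b → b) ↔ (b ⊕ a) = T ↔ F = F
a ⊕ a = T ⊕ T = F
¬b = F
¬a = F
(¬b) ⊕ (¬a) = F ⊕ F = F
(a ⊕ a) → ((¬b) ⊕ (¬a)) = F → F = T
((b → b) ↔ (b ⊕ a)) → ((a ⊕ a) → ((¬b) ⊕ (¬a))) = F → T = T
¬(((b → b) ↔ (b ⊕ a)) → ((a ⊕ a) → ((¬b) ⊕ (¬a)))) = F

F


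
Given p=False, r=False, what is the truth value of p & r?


Conjunction is true only when both operands are true.
Substitute: p=False, r=False.
False & False evaluates to False.

False


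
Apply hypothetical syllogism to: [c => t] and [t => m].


Hypothetical syllogism: from (P → Q) and (Q → R), infer (P → R).
Chain the two implications through the shared middle term 't'.

c => m


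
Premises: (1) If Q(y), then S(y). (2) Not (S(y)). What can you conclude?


Modus tollens: from (P → Q) and ¬Q, infer ¬P.
Q = 'S(y)' is denied; since P → Q, P must also fail.

Not (Q(y)).


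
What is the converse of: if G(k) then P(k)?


The converse of (P → Q) is (Q → P). It is not in general equivalent to the original.
Here P = 'G(k)' and Q = 'P(k)'.

If P(k), then G(k).


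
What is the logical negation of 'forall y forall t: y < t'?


Negation flips each quantifier (∀↔∃) and negates the inner predicate.
¬(forall y forall t: φ) = exists y exists t: ¬φ.

exists y exists t: ~(y < t)


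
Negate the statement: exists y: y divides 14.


¬(forall x: φ) = exists x: ¬φ, and ¬(exists x: φ) = forall x: ¬φ.
Apply to the existential statement.

forall y: ~(y divides 14)


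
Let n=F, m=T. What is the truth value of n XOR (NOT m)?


Substitute n=F, m=T:
NOT m = F
n XOR (NOT m) = F XOR F = F

F


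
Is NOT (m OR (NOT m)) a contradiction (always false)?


Truth table over {m}:
m | φ
-----
F | F
T | F
Every row is false.

Yes, it is a contradiction.


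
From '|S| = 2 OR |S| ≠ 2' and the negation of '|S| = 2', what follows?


Disjunctive syllogism: from (P ∨ Q) and ¬P, infer Q.
One disjunct, '|S| = 2', is ruled out; the other must hold.

|S| ≠ 2


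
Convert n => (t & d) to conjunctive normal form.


Step 1: Rewrite n → (t ∧ d) as ¬n ∨ (t ∧ d).
Step 2: Distribute ∨ over ∧.

((~n) | t) & ((~n) | d)


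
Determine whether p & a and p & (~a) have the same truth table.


Compare truth tables:
a | p | φ | ψ
-------------
False | False | False | False
True | False | False | False
False | True | False | True
True | True | True | False
They differ at row 3 (a=False, p=True): φ=False but ψ=True.

No, they are not logically equivalent.


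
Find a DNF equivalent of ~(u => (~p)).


Step 1: Rewrite implication then negate: ¬(¬u ∨ (¬p)) = u ∧ ¬(¬p).
Step 2: Eliminate any double negations (¬¬X = X).

u & p


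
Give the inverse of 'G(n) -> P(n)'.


The inverse of (P → Q) is (¬P → ¬Q). It is equivalent to the converse, not to the original.
Here P = 'G(n)' and Q = 'P(n)'.

If not (G(n)), then not (P(n)).


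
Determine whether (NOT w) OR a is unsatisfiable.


Truth table over {a, w}:
a | w | φ
---------
F | F | T
T | F | T
F | T | F
T | T | T
Satisfying assignment at row 1: a=F, w=F gives T.

No, it is not a contradiction.


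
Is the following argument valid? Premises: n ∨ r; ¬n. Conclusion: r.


This matches the form of disjunctive syllogism: the conclusion follows in every model of the premises.

Valid.


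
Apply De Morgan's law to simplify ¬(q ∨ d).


De Morgan: the negation of a disjunction is the conjunction of the negations.
Distribute ¬ across ∨, flipping it to ∧, and negate each literal.

(¬q) ∧ (¬d)


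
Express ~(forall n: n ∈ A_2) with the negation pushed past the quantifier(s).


¬(forall x: φ) = exists x: ¬φ, and ¬(exists x: φ) = forall x: ¬φ.
Apply to the universal statement.

exists n: ~(n ∈ A_2)


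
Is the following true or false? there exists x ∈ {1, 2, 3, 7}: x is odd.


Evaluate the predicate on each element: 1:T, 2:F, 3:T, 7:T.
Witness x = 1 satisfies the predicate.

T


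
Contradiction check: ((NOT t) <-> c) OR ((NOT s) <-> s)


Truth table over {c, s, t}:
c | s | t | φ
-------------
F | F | F | F
T | F | F | T
F | T | F | F
T | T | F | T
F | F | T | T
T | F | T | F
F | T | T | T
T | T | T | F
Satisfying assignment at row 2: c=T, s=F, t=F gives T.

No, it is not a contradiction.


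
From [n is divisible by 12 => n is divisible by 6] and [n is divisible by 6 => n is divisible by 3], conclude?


Hypothetical syllogism: from (P → Q) and (Q → R), infer (P → R).
Chain the two implications through the shared middle term 'n is divisible by 6'.

n is divisible by 12 => n is divisible by 3


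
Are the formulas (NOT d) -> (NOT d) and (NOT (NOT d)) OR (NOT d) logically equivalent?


Compare truth tables:
d | φ | ψ
---------
F | T | T
T | T | T
The columns φ and ψ agree on every row.

Yes, they are logically equivalent.


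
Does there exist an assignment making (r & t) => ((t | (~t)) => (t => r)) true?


Search for a satisfying assignment over {r, t}.
Try r=False, t=False: the formula evaluates to True.
A satisfying assignment exists.

Satisfiable.


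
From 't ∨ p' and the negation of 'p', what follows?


Disjunctive syllogism: from (P ∨ Q) and ¬P, infer Q.
One disjunct, 'p', is ruled out; the other must hold.

t


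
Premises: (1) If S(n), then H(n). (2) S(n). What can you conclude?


Modus ponens: from (P → Q) and P, infer Q.
P = 'S(n)' is asserted, and P → Q holds, so Q follows.

H(n).


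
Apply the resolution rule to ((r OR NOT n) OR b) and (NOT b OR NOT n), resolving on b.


The clauses contain complementary literals b and NOTb.
Resolution eliminates this pair and disjoins the remaining literals (merging duplicates).

(NOT n OR r)


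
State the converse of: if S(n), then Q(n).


The converse of (P → Q) is (Q → P). It is not in general equivalent to the original.
Here P = 'S(n)' and Q = 'Q(n)'.

If Q(n), then S(n).


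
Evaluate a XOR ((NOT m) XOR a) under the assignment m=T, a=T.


Substitute m=T, a=T:
NOT m = F
(NOT m) XOR a = F XOR T = T
a XOR ((NOT m) XOR a) = T XOR T = F

F


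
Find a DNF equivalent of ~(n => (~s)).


Step 1: Rewrite implication then negate: ¬(¬n ∨ (¬s)) = n ∧ ¬(¬s).
Step 2: Eliminate any double negations (¬¬X = X).

n & s


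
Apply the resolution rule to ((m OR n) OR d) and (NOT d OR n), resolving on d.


The clauses contain complementary literals d and NOTd.
Resolution eliminates this pair and disjoins the remaining literals (merging duplicates).

(n OR m)


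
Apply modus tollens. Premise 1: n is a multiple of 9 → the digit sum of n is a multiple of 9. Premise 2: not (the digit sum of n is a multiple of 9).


Modus tollens: from (P → Q) and ¬Q, infer ¬P.
Q = 'the digit sum of n is a multiple of 9' is denied; since P → Q, P must also fail.

Not (n is a multiple of 9).


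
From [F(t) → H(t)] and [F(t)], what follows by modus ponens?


Modus ponens: from (P → Q) and P, infer Q.
P = 'F(t)' is asserted, and P → Q holds, so Q follows.

H(t).


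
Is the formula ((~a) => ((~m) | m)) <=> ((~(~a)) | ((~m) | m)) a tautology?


Build the truth table over {a, m}:
a | m | φ
---------
False | False | True
True | False | True
False | True | True
True | True | True
Every row evaluates to true.

Yes, it is a tautology.


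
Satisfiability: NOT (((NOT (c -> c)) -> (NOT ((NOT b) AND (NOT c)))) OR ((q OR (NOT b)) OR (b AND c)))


Check all 8 assignments over {b, c, q}:
b | c | q | φ
-------------
F | F | F | F
T | F | F | F
F | T | F | F
T | T | F | F
F | F | T | F
T | F | T | F
F | T | T | F
T | T | T | F
No assignment makes the formula true.

Unsatisfiable.


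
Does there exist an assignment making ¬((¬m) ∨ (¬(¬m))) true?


Check all 2 assignments over {m}:
m | φ
-----
F | F
T | F
No assignment makes the formula true.

Unsatisfiable.


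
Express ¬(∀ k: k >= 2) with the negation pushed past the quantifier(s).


¬(∀ x: φ) = ∃ x: ¬φ, and ¬(∃ x: φ) = ∀ x: ¬φ.
Apply to the universal statement.

∃ k: ¬(k >= 2)


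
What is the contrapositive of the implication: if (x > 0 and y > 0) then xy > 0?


The contrapositive of (P → Q) is (¬Q → ¬P); it is logically equivalent to the original.
Here P = '(x > 0 and y > 0)' and Q = 'xy > 0'.

If not (xy > 0), then not ((x > 0 and y > 0)).


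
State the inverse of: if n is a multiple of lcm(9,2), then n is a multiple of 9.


The inverse of (P → Q) is (¬P → ¬Q). It is equivalent to the converse, not to the original.
Here P = 'n is a multiple of lcm(9,2)' and Q = 'n is a multiple of 9'.

If not (n is a multiple of lcm(9,2)), then not (n is a multiple of 9).


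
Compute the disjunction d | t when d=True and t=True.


Disjunction is false only when both operands are false.
Substitute: d=True, t=True.
True | True evaluates to True.

True


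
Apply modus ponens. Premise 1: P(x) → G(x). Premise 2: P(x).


Modus ponens: from (P → Q) and P, infer Q.
P = 'P(x)' is asserted, and P → Q holds, so Q follows.

G(x).


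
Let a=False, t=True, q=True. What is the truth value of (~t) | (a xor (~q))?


Substitute a=False, t=True, q=True:
~t = False
~q = False
a xor (~q) = False xor False = False
(~t) | (a xor (~q)) = False | False = False

False


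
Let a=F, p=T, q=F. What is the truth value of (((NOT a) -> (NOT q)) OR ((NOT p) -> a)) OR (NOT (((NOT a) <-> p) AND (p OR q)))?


Substitute a=F, p=T, q=F:
… (earlier sub-steps elided)
(NOT a) -> (NOT q) = T -> T = T
NOT p = F
(NOT p) -> a = F -> F = T
((NOT a) -> (NOT q)) OR ((NOT p) -> a) = T OR T = T
NOT a = T
(NOT a) <-> p = T <-> T = T
p OR q = T OR F = T
((NOT a) <-> p) AND (p OR q) = T AND T = T
NOT (((NOT a) <-> p) AND (p OR q)) = F
(((NOT a) -> (NOT q)) OR ((NOT p) -> a)) OR (NOT (((NOT a) <-> p) AND (p OR q))) = T OR F = T

T


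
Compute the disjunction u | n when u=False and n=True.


Disjunction is false only when both operands are false.
Substitute: u=False, n=True.
False | True evaluates to True.

True


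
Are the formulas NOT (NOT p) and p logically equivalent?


Compare truth tables:
p | φ | ψ
---------
F | F | F
T | T | T
The columns φ and ψ agree on every row.

Yes, they are logically equivalent.


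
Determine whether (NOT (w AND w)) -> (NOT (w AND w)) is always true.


Build the truth table over {w}:
w | φ
-----
F | T
T | T
Every row evaluates to true.

Yes, it is a tautology.


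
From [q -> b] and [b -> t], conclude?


Hypothetical syllogism: from (P → Q) and (Q → R), infer (P → R).
Chain the two implications through the shared middle term 'b'.

q -> t


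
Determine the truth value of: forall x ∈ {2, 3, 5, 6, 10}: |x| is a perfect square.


Evaluate the predicate on each element: 2:False, 3:False, 5:False, 6:False, 10:False.
Counterexample x = 2 fails the predicate.

False


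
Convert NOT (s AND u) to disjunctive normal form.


Step 1: Apply De Morgan: ¬(s ∧ u) = ¬s ∨ ¬u.

(NOT s) OR (NOT u)


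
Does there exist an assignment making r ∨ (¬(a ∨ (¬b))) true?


Search for a satisfying assignment over {a, b, r}.
Try a=F, b=T, r=F: the formula evaluates to T.
A satisfying assignment exists.

Satisfiable.


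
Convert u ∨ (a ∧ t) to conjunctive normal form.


Step 1: Distribute ∨ over ∧: u ∨ (a ∧ t) = (u ∨ a) ∧ (u ∨ t).

(u ∨ a) ∧ (u ∨ t)


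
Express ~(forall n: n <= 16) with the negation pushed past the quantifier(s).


¬(forall x: φ) = exists x: ¬φ, and ¬(exists x: φ) = forall x: ¬φ.
Apply to the universal statement.

exists n: ~(n <= 16)


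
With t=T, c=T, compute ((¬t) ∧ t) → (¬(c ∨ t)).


Substitute t=T, c=T:
¬t = F
(¬t) ∧ t = F ∧ T = F
c ∨ t = T ∨ T = T
¬(c ∨ t) = F
((¬t) ∧ t) → (¬(c ∨ t)) = F → F = T

T


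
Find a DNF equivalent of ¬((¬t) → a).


Step 1: Rewrite implication then negate: ¬(¬(¬t) ∨ a) = (¬t) ∧ ¬a.

(¬t) ∧ (¬a)


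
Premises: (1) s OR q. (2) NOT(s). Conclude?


Disjunctive syllogism: from (P ∨ Q) and ¬P, infer Q.
One disjunct, 's', is ruled out; the other must hold.

q


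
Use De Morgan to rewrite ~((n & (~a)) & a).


De Morgan: the negation of a conjunction is the disjunction of the negations.
Distribute ~ across &, flipping it to |, and negate each literal.

((~n) | a) | (~a)


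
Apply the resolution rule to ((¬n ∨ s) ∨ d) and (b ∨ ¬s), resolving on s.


The clauses contain complementary literals s and ¬s.
Resolution eliminates this pair and disjoins the remaining literals (merging duplicates).

((¬n ∨ d) ∨ b)


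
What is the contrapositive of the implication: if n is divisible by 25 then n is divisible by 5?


The contrapositive of (P → Q) is (¬Q → ¬P); it is logically equivalent to the original.
Here P = 'n is divisible by 25' and Q = 'n is divisible by 5'.

If not (n is divisible by 5), then not (n is divisible by 25).
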